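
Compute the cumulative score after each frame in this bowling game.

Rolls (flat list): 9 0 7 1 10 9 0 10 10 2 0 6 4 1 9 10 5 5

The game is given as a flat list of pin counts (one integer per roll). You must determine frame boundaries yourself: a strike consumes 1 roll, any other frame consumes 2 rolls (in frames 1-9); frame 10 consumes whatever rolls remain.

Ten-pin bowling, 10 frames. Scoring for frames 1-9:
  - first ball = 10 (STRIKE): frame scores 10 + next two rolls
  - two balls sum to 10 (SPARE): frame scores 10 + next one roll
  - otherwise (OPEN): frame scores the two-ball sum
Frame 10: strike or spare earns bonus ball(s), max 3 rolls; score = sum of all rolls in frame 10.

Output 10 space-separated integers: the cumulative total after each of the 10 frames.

Frame 1: OPEN (9+0=9). Cumulative: 9
Frame 2: OPEN (7+1=8). Cumulative: 17
Frame 3: STRIKE. 10 + next two rolls (9+0) = 19. Cumulative: 36
Frame 4: OPEN (9+0=9). Cumulative: 45
Frame 5: STRIKE. 10 + next two rolls (10+2) = 22. Cumulative: 67
Frame 6: STRIKE. 10 + next two rolls (2+0) = 12. Cumulative: 79
Frame 7: OPEN (2+0=2). Cumulative: 81
Frame 8: SPARE (6+4=10). 10 + next roll (1) = 11. Cumulative: 92
Frame 9: SPARE (1+9=10). 10 + next roll (10) = 20. Cumulative: 112
Frame 10: STRIKE. Sum of all frame-10 rolls (10+5+5) = 20. Cumulative: 132

Answer: 9 17 36 45 67 79 81 92 112 132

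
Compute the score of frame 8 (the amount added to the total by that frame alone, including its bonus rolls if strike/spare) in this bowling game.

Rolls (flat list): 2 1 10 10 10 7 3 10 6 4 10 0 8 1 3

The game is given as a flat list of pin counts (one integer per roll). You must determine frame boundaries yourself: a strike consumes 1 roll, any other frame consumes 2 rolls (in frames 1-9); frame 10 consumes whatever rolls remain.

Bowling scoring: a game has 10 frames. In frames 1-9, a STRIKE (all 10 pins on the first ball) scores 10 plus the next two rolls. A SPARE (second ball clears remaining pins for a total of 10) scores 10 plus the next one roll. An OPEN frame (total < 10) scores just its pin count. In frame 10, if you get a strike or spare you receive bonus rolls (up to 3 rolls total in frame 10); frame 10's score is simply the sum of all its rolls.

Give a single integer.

Frame 1: OPEN (2+1=3). Cumulative: 3
Frame 2: STRIKE. 10 + next two rolls (10+10) = 30. Cumulative: 33
Frame 3: STRIKE. 10 + next two rolls (10+7) = 27. Cumulative: 60
Frame 4: STRIKE. 10 + next two rolls (7+3) = 20. Cumulative: 80
Frame 5: SPARE (7+3=10). 10 + next roll (10) = 20. Cumulative: 100
Frame 6: STRIKE. 10 + next two rolls (6+4) = 20. Cumulative: 120
Frame 7: SPARE (6+4=10). 10 + next roll (10) = 20. Cumulative: 140
Frame 8: STRIKE. 10 + next two rolls (0+8) = 18. Cumulative: 158
Frame 9: OPEN (0+8=8). Cumulative: 166
Frame 10: OPEN. Sum of all frame-10 rolls (1+3) = 4. Cumulative: 170

Answer: 18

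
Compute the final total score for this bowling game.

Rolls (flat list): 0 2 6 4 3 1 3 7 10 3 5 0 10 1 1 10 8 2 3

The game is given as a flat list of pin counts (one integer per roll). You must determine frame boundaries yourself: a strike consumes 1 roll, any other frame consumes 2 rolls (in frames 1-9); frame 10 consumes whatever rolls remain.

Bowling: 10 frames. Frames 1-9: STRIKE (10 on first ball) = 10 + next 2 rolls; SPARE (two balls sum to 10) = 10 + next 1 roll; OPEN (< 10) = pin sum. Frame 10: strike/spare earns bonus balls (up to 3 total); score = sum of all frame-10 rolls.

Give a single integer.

Frame 1: OPEN (0+2=2). Cumulative: 2
Frame 2: SPARE (6+4=10). 10 + next roll (3) = 13. Cumulative: 15
Frame 3: OPEN (3+1=4). Cumulative: 19
Frame 4: SPARE (3+7=10). 10 + next roll (10) = 20. Cumulative: 39
Frame 5: STRIKE. 10 + next two rolls (3+5) = 18. Cumulative: 57
Frame 6: OPEN (3+5=8). Cumulative: 65
Frame 7: SPARE (0+10=10). 10 + next roll (1) = 11. Cumulative: 76
Frame 8: OPEN (1+1=2). Cumulative: 78
Frame 9: STRIKE. 10 + next two rolls (8+2) = 20. Cumulative: 98
Frame 10: SPARE. Sum of all frame-10 rolls (8+2+3) = 13. Cumulative: 111

Answer: 111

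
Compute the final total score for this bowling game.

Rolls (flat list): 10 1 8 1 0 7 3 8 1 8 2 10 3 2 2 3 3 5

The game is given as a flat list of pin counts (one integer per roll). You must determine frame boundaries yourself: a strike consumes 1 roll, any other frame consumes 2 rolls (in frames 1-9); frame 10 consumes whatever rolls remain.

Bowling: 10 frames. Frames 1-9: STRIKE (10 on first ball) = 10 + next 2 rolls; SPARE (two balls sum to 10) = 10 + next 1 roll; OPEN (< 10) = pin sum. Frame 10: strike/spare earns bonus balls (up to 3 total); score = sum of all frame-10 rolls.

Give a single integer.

Frame 1: STRIKE. 10 + next two rolls (1+8) = 19. Cumulative: 19
Frame 2: OPEN (1+8=9). Cumulative: 28
Frame 3: OPEN (1+0=1). Cumulative: 29
Frame 4: SPARE (7+3=10). 10 + next roll (8) = 18. Cumulative: 47
Frame 5: OPEN (8+1=9). Cumulative: 56
Frame 6: SPARE (8+2=10). 10 + next roll (10) = 20. Cumulative: 76
Frame 7: STRIKE. 10 + next two rolls (3+2) = 15. Cumulative: 91
Frame 8: OPEN (3+2=5). Cumulative: 96
Frame 9: OPEN (2+3=5). Cumulative: 101
Frame 10: OPEN. Sum of all frame-10 rolls (3+5) = 8. Cumulative: 109

Answer: 109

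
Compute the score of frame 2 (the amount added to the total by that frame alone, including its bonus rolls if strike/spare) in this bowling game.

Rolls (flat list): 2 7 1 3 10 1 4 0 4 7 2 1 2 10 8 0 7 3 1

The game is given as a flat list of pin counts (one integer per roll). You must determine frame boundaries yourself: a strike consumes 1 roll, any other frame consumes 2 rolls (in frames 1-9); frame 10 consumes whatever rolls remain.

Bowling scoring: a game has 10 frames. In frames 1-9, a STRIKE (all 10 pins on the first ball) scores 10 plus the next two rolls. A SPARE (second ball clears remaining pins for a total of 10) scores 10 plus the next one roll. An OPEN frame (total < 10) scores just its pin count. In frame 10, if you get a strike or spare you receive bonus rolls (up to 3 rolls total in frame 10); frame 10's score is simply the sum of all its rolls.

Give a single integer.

Answer: 4

Derivation:
Frame 1: OPEN (2+7=9). Cumulative: 9
Frame 2: OPEN (1+3=4). Cumulative: 13
Frame 3: STRIKE. 10 + next two rolls (1+4) = 15. Cumulative: 28
Frame 4: OPEN (1+4=5). Cumulative: 33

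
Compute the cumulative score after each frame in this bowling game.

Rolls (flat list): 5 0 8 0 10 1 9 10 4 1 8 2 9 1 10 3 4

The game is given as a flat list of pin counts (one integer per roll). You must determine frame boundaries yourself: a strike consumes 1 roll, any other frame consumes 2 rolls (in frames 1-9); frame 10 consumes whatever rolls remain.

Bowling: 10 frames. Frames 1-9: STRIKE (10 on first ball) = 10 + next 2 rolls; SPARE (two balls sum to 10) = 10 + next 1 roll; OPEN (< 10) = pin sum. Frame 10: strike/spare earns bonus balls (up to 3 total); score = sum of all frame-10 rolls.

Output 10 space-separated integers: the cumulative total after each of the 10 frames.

Frame 1: OPEN (5+0=5). Cumulative: 5
Frame 2: OPEN (8+0=8). Cumulative: 13
Frame 3: STRIKE. 10 + next two rolls (1+9) = 20. Cumulative: 33
Frame 4: SPARE (1+9=10). 10 + next roll (10) = 20. Cumulative: 53
Frame 5: STRIKE. 10 + next two rolls (4+1) = 15. Cumulative: 68
Frame 6: OPEN (4+1=5). Cumulative: 73
Frame 7: SPARE (8+2=10). 10 + next roll (9) = 19. Cumulative: 92
Frame 8: SPARE (9+1=10). 10 + next roll (10) = 20. Cumulative: 112
Frame 9: STRIKE. 10 + next two rolls (3+4) = 17. Cumulative: 129
Frame 10: OPEN. Sum of all frame-10 rolls (3+4) = 7. Cumulative: 136

Answer: 5 13 33 53 68 73 92 112 129 136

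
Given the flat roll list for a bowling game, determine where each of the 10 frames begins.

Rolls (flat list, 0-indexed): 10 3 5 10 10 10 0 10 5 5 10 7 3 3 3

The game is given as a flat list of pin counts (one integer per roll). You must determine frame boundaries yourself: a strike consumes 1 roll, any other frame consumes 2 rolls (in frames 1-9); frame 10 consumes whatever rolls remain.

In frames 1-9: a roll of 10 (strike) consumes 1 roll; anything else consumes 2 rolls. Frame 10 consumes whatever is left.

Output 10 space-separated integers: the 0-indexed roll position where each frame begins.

Answer: 0 1 3 4 5 6 8 10 11 13

Derivation:
Frame 1 starts at roll index 0: roll=10 (strike), consumes 1 roll
Frame 2 starts at roll index 1: rolls=3,5 (sum=8), consumes 2 rolls
Frame 3 starts at roll index 3: roll=10 (strike), consumes 1 roll
Frame 4 starts at roll index 4: roll=10 (strike), consumes 1 roll
Frame 5 starts at roll index 5: roll=10 (strike), consumes 1 roll
Frame 6 starts at roll index 6: rolls=0,10 (sum=10), consumes 2 rolls
Frame 7 starts at roll index 8: rolls=5,5 (sum=10), consumes 2 rolls
Frame 8 starts at roll index 10: roll=10 (strike), consumes 1 roll
Frame 9 starts at roll index 11: rolls=7,3 (sum=10), consumes 2 rolls
Frame 10 starts at roll index 13: 2 remaining rolls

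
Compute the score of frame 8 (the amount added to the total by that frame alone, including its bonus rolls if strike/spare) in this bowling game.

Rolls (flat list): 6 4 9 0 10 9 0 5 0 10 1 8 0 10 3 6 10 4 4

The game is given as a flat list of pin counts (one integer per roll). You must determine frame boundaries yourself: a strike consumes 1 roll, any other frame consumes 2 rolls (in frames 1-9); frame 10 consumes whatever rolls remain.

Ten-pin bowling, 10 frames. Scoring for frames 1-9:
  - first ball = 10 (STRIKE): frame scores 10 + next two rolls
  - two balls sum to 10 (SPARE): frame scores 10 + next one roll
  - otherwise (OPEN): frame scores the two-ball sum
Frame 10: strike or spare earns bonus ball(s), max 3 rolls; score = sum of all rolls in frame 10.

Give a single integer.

Answer: 13

Derivation:
Frame 1: SPARE (6+4=10). 10 + next roll (9) = 19. Cumulative: 19
Frame 2: OPEN (9+0=9). Cumulative: 28
Frame 3: STRIKE. 10 + next two rolls (9+0) = 19. Cumulative: 47
Frame 4: OPEN (9+0=9). Cumulative: 56
Frame 5: OPEN (5+0=5). Cumulative: 61
Frame 6: STRIKE. 10 + next two rolls (1+8) = 19. Cumulative: 80
Frame 7: OPEN (1+8=9). Cumulative: 89
Frame 8: SPARE (0+10=10). 10 + next roll (3) = 13. Cumulative: 102
Frame 9: OPEN (3+6=9). Cumulative: 111
Frame 10: STRIKE. Sum of all frame-10 rolls (10+4+4) = 18. Cumulative: 129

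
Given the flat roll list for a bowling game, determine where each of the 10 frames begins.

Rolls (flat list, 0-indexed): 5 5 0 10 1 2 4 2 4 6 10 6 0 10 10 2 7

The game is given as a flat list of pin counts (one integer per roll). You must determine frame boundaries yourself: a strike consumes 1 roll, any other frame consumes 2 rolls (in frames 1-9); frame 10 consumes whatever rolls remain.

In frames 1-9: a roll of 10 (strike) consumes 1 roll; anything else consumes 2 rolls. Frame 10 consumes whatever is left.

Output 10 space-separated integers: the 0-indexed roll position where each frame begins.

Frame 1 starts at roll index 0: rolls=5,5 (sum=10), consumes 2 rolls
Frame 2 starts at roll index 2: rolls=0,10 (sum=10), consumes 2 rolls
Frame 3 starts at roll index 4: rolls=1,2 (sum=3), consumes 2 rolls
Frame 4 starts at roll index 6: rolls=4,2 (sum=6), consumes 2 rolls
Frame 5 starts at roll index 8: rolls=4,6 (sum=10), consumes 2 rolls
Frame 6 starts at roll index 10: roll=10 (strike), consumes 1 roll
Frame 7 starts at roll index 11: rolls=6,0 (sum=6), consumes 2 rolls
Frame 8 starts at roll index 13: roll=10 (strike), consumes 1 roll
Frame 9 starts at roll index 14: roll=10 (strike), consumes 1 roll
Frame 10 starts at roll index 15: 2 remaining rolls

Answer: 0 2 4 6 8 10 11 13 14 15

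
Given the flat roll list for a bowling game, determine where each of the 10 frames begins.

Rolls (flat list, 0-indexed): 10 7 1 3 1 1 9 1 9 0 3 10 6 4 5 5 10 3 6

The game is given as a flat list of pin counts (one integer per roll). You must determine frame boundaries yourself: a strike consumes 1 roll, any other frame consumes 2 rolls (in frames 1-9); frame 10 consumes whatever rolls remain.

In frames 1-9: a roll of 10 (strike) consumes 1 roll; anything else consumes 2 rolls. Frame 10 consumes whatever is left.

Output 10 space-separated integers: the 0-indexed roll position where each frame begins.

Frame 1 starts at roll index 0: roll=10 (strike), consumes 1 roll
Frame 2 starts at roll index 1: rolls=7,1 (sum=8), consumes 2 rolls
Frame 3 starts at roll index 3: rolls=3,1 (sum=4), consumes 2 rolls
Frame 4 starts at roll index 5: rolls=1,9 (sum=10), consumes 2 rolls
Frame 5 starts at roll index 7: rolls=1,9 (sum=10), consumes 2 rolls
Frame 6 starts at roll index 9: rolls=0,3 (sum=3), consumes 2 rolls
Frame 7 starts at roll index 11: roll=10 (strike), consumes 1 roll
Frame 8 starts at roll index 12: rolls=6,4 (sum=10), consumes 2 rolls
Frame 9 starts at roll index 14: rolls=5,5 (sum=10), consumes 2 rolls
Frame 10 starts at roll index 16: 3 remaining rolls

Answer: 0 1 3 5 7 9 11 12 14 16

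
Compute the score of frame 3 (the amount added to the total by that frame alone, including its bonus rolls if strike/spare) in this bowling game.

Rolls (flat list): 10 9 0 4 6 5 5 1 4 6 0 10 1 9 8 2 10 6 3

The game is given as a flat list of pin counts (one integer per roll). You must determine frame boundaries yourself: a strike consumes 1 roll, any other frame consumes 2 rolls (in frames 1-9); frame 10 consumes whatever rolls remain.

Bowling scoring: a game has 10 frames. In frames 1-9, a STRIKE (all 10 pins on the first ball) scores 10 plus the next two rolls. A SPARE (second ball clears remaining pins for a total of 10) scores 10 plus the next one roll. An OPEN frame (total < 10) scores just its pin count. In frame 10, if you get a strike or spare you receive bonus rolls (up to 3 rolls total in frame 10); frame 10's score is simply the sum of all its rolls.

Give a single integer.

Answer: 15

Derivation:
Frame 1: STRIKE. 10 + next two rolls (9+0) = 19. Cumulative: 19
Frame 2: OPEN (9+0=9). Cumulative: 28
Frame 3: SPARE (4+6=10). 10 + next roll (5) = 15. Cumulative: 43
Frame 4: SPARE (5+5=10). 10 + next roll (1) = 11. Cumulative: 54
Frame 5: OPEN (1+4=5). Cumulative: 59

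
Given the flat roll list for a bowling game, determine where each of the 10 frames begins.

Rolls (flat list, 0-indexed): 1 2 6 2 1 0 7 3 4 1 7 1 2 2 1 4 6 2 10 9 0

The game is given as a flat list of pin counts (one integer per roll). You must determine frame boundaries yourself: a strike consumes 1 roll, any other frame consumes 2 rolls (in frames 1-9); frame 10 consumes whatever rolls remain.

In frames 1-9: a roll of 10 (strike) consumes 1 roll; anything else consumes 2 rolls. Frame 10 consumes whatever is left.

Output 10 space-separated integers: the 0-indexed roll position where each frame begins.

Answer: 0 2 4 6 8 10 12 14 16 18

Derivation:
Frame 1 starts at roll index 0: rolls=1,2 (sum=3), consumes 2 rolls
Frame 2 starts at roll index 2: rolls=6,2 (sum=8), consumes 2 rolls
Frame 3 starts at roll index 4: rolls=1,0 (sum=1), consumes 2 rolls
Frame 4 starts at roll index 6: rolls=7,3 (sum=10), consumes 2 rolls
Frame 5 starts at roll index 8: rolls=4,1 (sum=5), consumes 2 rolls
Frame 6 starts at roll index 10: rolls=7,1 (sum=8), consumes 2 rolls
Frame 7 starts at roll index 12: rolls=2,2 (sum=4), consumes 2 rolls
Frame 8 starts at roll index 14: rolls=1,4 (sum=5), consumes 2 rolls
Frame 9 starts at roll index 16: rolls=6,2 (sum=8), consumes 2 rolls
Frame 10 starts at roll index 18: 3 remaining rolls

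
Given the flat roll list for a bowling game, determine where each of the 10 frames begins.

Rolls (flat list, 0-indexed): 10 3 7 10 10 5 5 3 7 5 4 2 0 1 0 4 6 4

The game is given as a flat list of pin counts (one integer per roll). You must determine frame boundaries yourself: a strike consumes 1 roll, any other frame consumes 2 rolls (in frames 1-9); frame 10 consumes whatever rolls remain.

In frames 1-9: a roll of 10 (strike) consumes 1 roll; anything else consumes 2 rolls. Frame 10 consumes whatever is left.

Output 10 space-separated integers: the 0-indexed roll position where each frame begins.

Frame 1 starts at roll index 0: roll=10 (strike), consumes 1 roll
Frame 2 starts at roll index 1: rolls=3,7 (sum=10), consumes 2 rolls
Frame 3 starts at roll index 3: roll=10 (strike), consumes 1 roll
Frame 4 starts at roll index 4: roll=10 (strike), consumes 1 roll
Frame 5 starts at roll index 5: rolls=5,5 (sum=10), consumes 2 rolls
Frame 6 starts at roll index 7: rolls=3,7 (sum=10), consumes 2 rolls
Frame 7 starts at roll index 9: rolls=5,4 (sum=9), consumes 2 rolls
Frame 8 starts at roll index 11: rolls=2,0 (sum=2), consumes 2 rolls
Frame 9 starts at roll index 13: rolls=1,0 (sum=1), consumes 2 rolls
Frame 10 starts at roll index 15: 3 remaining rolls

Answer: 0 1 3 4 5 7 9 11 13 15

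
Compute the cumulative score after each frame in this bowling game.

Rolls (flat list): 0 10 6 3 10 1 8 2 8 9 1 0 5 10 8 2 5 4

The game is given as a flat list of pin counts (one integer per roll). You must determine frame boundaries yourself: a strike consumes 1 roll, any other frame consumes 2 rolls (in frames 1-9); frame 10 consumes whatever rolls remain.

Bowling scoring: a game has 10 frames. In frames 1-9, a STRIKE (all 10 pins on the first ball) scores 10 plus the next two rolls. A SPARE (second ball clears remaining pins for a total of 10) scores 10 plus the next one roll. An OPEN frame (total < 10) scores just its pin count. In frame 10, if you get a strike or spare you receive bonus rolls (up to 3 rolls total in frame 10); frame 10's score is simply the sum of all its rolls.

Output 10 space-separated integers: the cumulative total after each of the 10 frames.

Answer: 16 25 44 53 72 82 87 107 122 131

Derivation:
Frame 1: SPARE (0+10=10). 10 + next roll (6) = 16. Cumulative: 16
Frame 2: OPEN (6+3=9). Cumulative: 25
Frame 3: STRIKE. 10 + next two rolls (1+8) = 19. Cumulative: 44
Frame 4: OPEN (1+8=9). Cumulative: 53
Frame 5: SPARE (2+8=10). 10 + next roll (9) = 19. Cumulative: 72
Frame 6: SPARE (9+1=10). 10 + next roll (0) = 10. Cumulative: 82
Frame 7: OPEN (0+5=5). Cumulative: 87
Frame 8: STRIKE. 10 + next two rolls (8+2) = 20. Cumulative: 107
Frame 9: SPARE (8+2=10). 10 + next roll (5) = 15. Cumulative: 122
Frame 10: OPEN. Sum of all frame-10 rolls (5+4) = 9. Cumulative: 131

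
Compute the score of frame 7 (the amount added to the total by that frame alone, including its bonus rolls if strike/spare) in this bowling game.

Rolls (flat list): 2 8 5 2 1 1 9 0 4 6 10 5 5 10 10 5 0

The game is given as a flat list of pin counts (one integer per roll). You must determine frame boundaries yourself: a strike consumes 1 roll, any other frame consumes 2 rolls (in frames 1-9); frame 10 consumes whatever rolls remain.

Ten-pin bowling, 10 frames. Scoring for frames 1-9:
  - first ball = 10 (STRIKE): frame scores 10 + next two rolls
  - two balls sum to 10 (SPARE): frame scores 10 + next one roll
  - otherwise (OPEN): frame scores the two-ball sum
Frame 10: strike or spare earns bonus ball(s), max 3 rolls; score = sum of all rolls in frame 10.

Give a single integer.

Frame 1: SPARE (2+8=10). 10 + next roll (5) = 15. Cumulative: 15
Frame 2: OPEN (5+2=7). Cumulative: 22
Frame 3: OPEN (1+1=2). Cumulative: 24
Frame 4: OPEN (9+0=9). Cumulative: 33
Frame 5: SPARE (4+6=10). 10 + next roll (10) = 20. Cumulative: 53
Frame 6: STRIKE. 10 + next two rolls (5+5) = 20. Cumulative: 73
Frame 7: SPARE (5+5=10). 10 + next roll (10) = 20. Cumulative: 93
Frame 8: STRIKE. 10 + next two rolls (10+5) = 25. Cumulative: 118
Frame 9: STRIKE. 10 + next two rolls (5+0) = 15. Cumulative: 133

Answer: 20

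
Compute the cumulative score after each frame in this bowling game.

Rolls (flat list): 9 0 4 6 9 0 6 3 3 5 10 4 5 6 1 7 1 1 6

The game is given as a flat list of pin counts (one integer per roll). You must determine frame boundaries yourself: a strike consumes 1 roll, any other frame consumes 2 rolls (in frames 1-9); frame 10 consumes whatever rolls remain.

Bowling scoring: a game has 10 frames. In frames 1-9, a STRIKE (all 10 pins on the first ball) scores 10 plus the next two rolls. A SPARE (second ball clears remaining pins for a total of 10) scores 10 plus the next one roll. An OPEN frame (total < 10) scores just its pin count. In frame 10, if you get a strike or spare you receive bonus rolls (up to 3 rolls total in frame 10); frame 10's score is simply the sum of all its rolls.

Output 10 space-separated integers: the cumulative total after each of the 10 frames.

Answer: 9 28 37 46 54 73 82 89 97 104

Derivation:
Frame 1: OPEN (9+0=9). Cumulative: 9
Frame 2: SPARE (4+6=10). 10 + next roll (9) = 19. Cumulative: 28
Frame 3: OPEN (9+0=9). Cumulative: 37
Frame 4: OPEN (6+3=9). Cumulative: 46
Frame 5: OPEN (3+5=8). Cumulative: 54
Frame 6: STRIKE. 10 + next two rolls (4+5) = 19. Cumulative: 73
Frame 7: OPEN (4+5=9). Cumulative: 82
Frame 8: OPEN (6+1=7). Cumulative: 89
Frame 9: OPEN (7+1=8). Cumulative: 97
Frame 10: OPEN. Sum of all frame-10 rolls (1+6) = 7. Cumulative: 104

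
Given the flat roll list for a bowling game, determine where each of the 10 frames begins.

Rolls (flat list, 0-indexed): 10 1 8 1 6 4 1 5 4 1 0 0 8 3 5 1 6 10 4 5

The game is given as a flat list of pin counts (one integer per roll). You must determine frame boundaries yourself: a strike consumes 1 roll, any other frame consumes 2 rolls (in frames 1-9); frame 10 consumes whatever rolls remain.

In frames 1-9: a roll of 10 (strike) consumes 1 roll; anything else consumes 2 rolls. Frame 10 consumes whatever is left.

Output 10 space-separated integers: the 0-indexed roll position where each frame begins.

Frame 1 starts at roll index 0: roll=10 (strike), consumes 1 roll
Frame 2 starts at roll index 1: rolls=1,8 (sum=9), consumes 2 rolls
Frame 3 starts at roll index 3: rolls=1,6 (sum=7), consumes 2 rolls
Frame 4 starts at roll index 5: rolls=4,1 (sum=5), consumes 2 rolls
Frame 5 starts at roll index 7: rolls=5,4 (sum=9), consumes 2 rolls
Frame 6 starts at roll index 9: rolls=1,0 (sum=1), consumes 2 rolls
Frame 7 starts at roll index 11: rolls=0,8 (sum=8), consumes 2 rolls
Frame 8 starts at roll index 13: rolls=3,5 (sum=8), consumes 2 rolls
Frame 9 starts at roll index 15: rolls=1,6 (sum=7), consumes 2 rolls
Frame 10 starts at roll index 17: 3 remaining rolls

Answer: 0 1 3 5 7 9 11 13 15 17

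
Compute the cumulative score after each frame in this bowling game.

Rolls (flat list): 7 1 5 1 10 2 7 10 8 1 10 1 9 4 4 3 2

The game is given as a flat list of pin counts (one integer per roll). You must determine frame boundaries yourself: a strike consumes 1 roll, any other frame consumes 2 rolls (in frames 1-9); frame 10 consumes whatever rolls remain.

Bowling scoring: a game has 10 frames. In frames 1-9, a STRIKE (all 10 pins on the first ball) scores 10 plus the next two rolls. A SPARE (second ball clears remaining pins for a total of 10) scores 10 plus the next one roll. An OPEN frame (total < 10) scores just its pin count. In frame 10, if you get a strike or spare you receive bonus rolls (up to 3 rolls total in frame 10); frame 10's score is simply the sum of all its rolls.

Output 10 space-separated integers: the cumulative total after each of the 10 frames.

Frame 1: OPEN (7+1=8). Cumulative: 8
Frame 2: OPEN (5+1=6). Cumulative: 14
Frame 3: STRIKE. 10 + next two rolls (2+7) = 19. Cumulative: 33
Frame 4: OPEN (2+7=9). Cumulative: 42
Frame 5: STRIKE. 10 + next two rolls (8+1) = 19. Cumulative: 61
Frame 6: OPEN (8+1=9). Cumulative: 70
Frame 7: STRIKE. 10 + next two rolls (1+9) = 20. Cumulative: 90
Frame 8: SPARE (1+9=10). 10 + next roll (4) = 14. Cumulative: 104
Frame 9: OPEN (4+4=8). Cumulative: 112
Frame 10: OPEN. Sum of all frame-10 rolls (3+2) = 5. Cumulative: 117

Answer: 8 14 33 42 61 70 90 104 112 117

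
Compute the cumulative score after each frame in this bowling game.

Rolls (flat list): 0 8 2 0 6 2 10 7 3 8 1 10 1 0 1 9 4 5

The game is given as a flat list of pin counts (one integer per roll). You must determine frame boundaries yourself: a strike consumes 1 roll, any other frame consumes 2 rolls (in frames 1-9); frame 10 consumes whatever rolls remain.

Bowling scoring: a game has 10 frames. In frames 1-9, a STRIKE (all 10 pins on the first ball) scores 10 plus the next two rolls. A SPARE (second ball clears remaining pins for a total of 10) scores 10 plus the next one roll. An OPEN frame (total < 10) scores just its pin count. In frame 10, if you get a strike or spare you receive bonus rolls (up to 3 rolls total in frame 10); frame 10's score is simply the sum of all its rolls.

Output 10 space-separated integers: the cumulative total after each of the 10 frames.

Frame 1: OPEN (0+8=8). Cumulative: 8
Frame 2: OPEN (2+0=2). Cumulative: 10
Frame 3: OPEN (6+2=8). Cumulative: 18
Frame 4: STRIKE. 10 + next two rolls (7+3) = 20. Cumulative: 38
Frame 5: SPARE (7+3=10). 10 + next roll (8) = 18. Cumulative: 56
Frame 6: OPEN (8+1=9). Cumulative: 65
Frame 7: STRIKE. 10 + next two rolls (1+0) = 11. Cumulative: 76
Frame 8: OPEN (1+0=1). Cumulative: 77
Frame 9: SPARE (1+9=10). 10 + next roll (4) = 14. Cumulative: 91
Frame 10: OPEN. Sum of all frame-10 rolls (4+5) = 9. Cumulative: 100

Answer: 8 10 18 38 56 65 76 77 91 100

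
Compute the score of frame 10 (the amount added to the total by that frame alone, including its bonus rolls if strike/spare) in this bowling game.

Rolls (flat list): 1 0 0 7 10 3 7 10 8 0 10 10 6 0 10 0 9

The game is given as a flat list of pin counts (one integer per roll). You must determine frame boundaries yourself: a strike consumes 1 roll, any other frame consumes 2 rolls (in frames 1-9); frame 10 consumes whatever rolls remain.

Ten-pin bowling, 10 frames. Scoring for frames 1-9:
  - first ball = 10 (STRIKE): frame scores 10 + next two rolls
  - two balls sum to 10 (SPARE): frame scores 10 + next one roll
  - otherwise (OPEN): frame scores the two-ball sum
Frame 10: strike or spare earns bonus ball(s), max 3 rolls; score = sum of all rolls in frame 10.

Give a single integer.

Answer: 19

Derivation:
Frame 1: OPEN (1+0=1). Cumulative: 1
Frame 2: OPEN (0+7=7). Cumulative: 8
Frame 3: STRIKE. 10 + next two rolls (3+7) = 20. Cumulative: 28
Frame 4: SPARE (3+7=10). 10 + next roll (10) = 20. Cumulative: 48
Frame 5: STRIKE. 10 + next two rolls (8+0) = 18. Cumulative: 66
Frame 6: OPEN (8+0=8). Cumulative: 74
Frame 7: STRIKE. 10 + next two rolls (10+6) = 26. Cumulative: 100
Frame 8: STRIKE. 10 + next two rolls (6+0) = 16. Cumulative: 116
Frame 9: OPEN (6+0=6). Cumulative: 122
Frame 10: STRIKE. Sum of all frame-10 rolls (10+0+9) = 19. Cumulative: 141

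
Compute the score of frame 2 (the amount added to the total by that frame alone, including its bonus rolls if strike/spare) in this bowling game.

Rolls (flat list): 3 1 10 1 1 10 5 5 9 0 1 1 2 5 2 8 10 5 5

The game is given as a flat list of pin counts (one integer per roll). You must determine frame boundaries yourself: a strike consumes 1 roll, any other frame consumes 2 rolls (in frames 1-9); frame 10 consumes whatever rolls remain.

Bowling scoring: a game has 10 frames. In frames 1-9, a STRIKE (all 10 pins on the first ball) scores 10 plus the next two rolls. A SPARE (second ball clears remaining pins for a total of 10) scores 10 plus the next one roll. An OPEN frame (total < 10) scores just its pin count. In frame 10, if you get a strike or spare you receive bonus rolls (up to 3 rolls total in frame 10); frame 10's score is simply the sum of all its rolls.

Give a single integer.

Frame 1: OPEN (3+1=4). Cumulative: 4
Frame 2: STRIKE. 10 + next two rolls (1+1) = 12. Cumulative: 16
Frame 3: OPEN (1+1=2). Cumulative: 18
Frame 4: STRIKE. 10 + next two rolls (5+5) = 20. Cumulative: 38

Answer: 12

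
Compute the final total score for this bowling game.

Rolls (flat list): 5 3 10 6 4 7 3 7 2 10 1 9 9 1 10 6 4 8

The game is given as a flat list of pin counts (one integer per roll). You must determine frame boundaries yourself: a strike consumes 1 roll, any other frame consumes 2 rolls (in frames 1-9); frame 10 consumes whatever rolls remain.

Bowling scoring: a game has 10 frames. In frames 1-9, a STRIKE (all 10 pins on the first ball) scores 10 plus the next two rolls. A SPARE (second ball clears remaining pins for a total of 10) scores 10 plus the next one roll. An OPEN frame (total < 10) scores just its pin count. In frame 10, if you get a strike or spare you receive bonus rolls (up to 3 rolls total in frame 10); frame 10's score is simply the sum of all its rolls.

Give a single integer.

Answer: 168

Derivation:
Frame 1: OPEN (5+3=8). Cumulative: 8
Frame 2: STRIKE. 10 + next two rolls (6+4) = 20. Cumulative: 28
Frame 3: SPARE (6+4=10). 10 + next roll (7) = 17. Cumulative: 45
Frame 4: SPARE (7+3=10). 10 + next roll (7) = 17. Cumulative: 62
Frame 5: OPEN (7+2=9). Cumulative: 71
Frame 6: STRIKE. 10 + next two rolls (1+9) = 20. Cumulative: 91
Frame 7: SPARE (1+9=10). 10 + next roll (9) = 19. Cumulative: 110
Frame 8: SPARE (9+1=10). 10 + next roll (10) = 20. Cumulative: 130
Frame 9: STRIKE. 10 + next two rolls (6+4) = 20. Cumulative: 150
Frame 10: SPARE. Sum of all frame-10 rolls (6+4+8) = 18. Cumulative: 168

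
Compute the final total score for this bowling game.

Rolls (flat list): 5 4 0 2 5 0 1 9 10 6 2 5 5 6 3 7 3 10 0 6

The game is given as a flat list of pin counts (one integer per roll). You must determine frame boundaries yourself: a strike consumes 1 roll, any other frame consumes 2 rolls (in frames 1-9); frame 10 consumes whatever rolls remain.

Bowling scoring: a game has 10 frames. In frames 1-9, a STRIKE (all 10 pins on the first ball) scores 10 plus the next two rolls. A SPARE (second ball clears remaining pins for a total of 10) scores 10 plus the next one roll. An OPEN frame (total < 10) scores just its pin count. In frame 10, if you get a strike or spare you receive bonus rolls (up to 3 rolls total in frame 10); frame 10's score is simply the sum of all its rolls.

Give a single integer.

Answer: 123

Derivation:
Frame 1: OPEN (5+4=9). Cumulative: 9
Frame 2: OPEN (0+2=2). Cumulative: 11
Frame 3: OPEN (5+0=5). Cumulative: 16
Frame 4: SPARE (1+9=10). 10 + next roll (10) = 20. Cumulative: 36
Frame 5: STRIKE. 10 + next two rolls (6+2) = 18. Cumulative: 54
Frame 6: OPEN (6+2=8). Cumulative: 62
Frame 7: SPARE (5+5=10). 10 + next roll (6) = 16. Cumulative: 78
Frame 8: OPEN (6+3=9). Cumulative: 87
Frame 9: SPARE (7+3=10). 10 + next roll (10) = 20. Cumulative: 107
Frame 10: STRIKE. Sum of all frame-10 rolls (10+0+6) = 16. Cumulative: 123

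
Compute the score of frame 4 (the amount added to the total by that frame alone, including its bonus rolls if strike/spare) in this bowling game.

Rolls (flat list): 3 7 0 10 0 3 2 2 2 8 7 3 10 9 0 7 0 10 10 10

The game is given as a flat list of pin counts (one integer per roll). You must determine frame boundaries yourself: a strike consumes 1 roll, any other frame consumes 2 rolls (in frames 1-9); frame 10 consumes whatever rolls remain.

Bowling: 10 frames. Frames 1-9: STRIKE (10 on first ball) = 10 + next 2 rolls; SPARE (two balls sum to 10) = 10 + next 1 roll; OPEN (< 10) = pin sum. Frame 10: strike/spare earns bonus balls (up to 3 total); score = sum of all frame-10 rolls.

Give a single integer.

Frame 1: SPARE (3+7=10). 10 + next roll (0) = 10. Cumulative: 10
Frame 2: SPARE (0+10=10). 10 + next roll (0) = 10. Cumulative: 20
Frame 3: OPEN (0+3=3). Cumulative: 23
Frame 4: OPEN (2+2=4). Cumulative: 27
Frame 5: SPARE (2+8=10). 10 + next roll (7) = 17. Cumulative: 44
Frame 6: SPARE (7+3=10). 10 + next roll (10) = 20. Cumulative: 64

Answer: 4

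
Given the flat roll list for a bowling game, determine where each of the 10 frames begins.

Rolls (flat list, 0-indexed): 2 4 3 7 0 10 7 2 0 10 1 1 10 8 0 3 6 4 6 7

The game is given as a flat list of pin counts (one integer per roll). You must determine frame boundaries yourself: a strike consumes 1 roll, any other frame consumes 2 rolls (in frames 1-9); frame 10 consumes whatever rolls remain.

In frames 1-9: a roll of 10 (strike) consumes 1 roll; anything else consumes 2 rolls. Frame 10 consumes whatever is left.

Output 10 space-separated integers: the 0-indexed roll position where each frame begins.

Frame 1 starts at roll index 0: rolls=2,4 (sum=6), consumes 2 rolls
Frame 2 starts at roll index 2: rolls=3,7 (sum=10), consumes 2 rolls
Frame 3 starts at roll index 4: rolls=0,10 (sum=10), consumes 2 rolls
Frame 4 starts at roll index 6: rolls=7,2 (sum=9), consumes 2 rolls
Frame 5 starts at roll index 8: rolls=0,10 (sum=10), consumes 2 rolls
Frame 6 starts at roll index 10: rolls=1,1 (sum=2), consumes 2 rolls
Frame 7 starts at roll index 12: roll=10 (strike), consumes 1 roll
Frame 8 starts at roll index 13: rolls=8,0 (sum=8), consumes 2 rolls
Frame 9 starts at roll index 15: rolls=3,6 (sum=9), consumes 2 rolls
Frame 10 starts at roll index 17: 3 remaining rolls

Answer: 0 2 4 6 8 10 12 13 15 17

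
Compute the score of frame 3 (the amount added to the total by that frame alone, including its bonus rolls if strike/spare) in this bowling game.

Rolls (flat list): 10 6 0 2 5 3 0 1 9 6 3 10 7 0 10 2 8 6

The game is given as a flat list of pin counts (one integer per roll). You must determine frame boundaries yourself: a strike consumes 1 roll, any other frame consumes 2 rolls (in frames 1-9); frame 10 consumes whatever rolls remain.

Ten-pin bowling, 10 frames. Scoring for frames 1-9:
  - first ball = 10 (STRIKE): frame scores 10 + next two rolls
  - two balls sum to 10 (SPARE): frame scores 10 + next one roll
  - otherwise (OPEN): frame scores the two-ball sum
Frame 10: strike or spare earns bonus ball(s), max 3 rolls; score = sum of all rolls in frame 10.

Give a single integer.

Answer: 7

Derivation:
Frame 1: STRIKE. 10 + next two rolls (6+0) = 16. Cumulative: 16
Frame 2: OPEN (6+0=6). Cumulative: 22
Frame 3: OPEN (2+5=7). Cumulative: 29
Frame 4: OPEN (3+0=3). Cumulative: 32
Frame 5: SPARE (1+9=10). 10 + next roll (6) = 16. Cumulative: 48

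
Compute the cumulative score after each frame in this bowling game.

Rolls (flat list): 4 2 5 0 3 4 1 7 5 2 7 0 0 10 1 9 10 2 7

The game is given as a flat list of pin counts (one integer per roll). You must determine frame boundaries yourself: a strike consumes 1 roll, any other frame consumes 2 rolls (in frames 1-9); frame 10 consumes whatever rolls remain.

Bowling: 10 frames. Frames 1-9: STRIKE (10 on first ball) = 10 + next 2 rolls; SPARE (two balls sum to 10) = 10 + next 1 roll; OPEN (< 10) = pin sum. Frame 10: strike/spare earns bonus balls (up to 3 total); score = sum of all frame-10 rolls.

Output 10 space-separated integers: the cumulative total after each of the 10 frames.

Answer: 6 11 18 26 33 40 51 71 90 99

Derivation:
Frame 1: OPEN (4+2=6). Cumulative: 6
Frame 2: OPEN (5+0=5). Cumulative: 11
Frame 3: OPEN (3+4=7). Cumulative: 18
Frame 4: OPEN (1+7=8). Cumulative: 26
Frame 5: OPEN (5+2=7). Cumulative: 33
Frame 6: OPEN (7+0=7). Cumulative: 40
Frame 7: SPARE (0+10=10). 10 + next roll (1) = 11. Cumulative: 51
Frame 8: SPARE (1+9=10). 10 + next roll (10) = 20. Cumulative: 71
Frame 9: STRIKE. 10 + next two rolls (2+7) = 19. Cumulative: 90
Frame 10: OPEN. Sum of all frame-10 rolls (2+7) = 9. Cumulative: 99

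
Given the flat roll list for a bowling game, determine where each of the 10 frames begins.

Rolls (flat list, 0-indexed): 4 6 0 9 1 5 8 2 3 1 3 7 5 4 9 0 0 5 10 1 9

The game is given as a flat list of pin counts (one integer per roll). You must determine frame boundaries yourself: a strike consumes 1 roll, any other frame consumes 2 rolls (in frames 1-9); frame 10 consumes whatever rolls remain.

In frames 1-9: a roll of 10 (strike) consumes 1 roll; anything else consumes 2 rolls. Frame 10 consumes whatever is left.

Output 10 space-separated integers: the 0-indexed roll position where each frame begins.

Answer: 0 2 4 6 8 10 12 14 16 18

Derivation:
Frame 1 starts at roll index 0: rolls=4,6 (sum=10), consumes 2 rolls
Frame 2 starts at roll index 2: rolls=0,9 (sum=9), consumes 2 rolls
Frame 3 starts at roll index 4: rolls=1,5 (sum=6), consumes 2 rolls
Frame 4 starts at roll index 6: rolls=8,2 (sum=10), consumes 2 rolls
Frame 5 starts at roll index 8: rolls=3,1 (sum=4), consumes 2 rolls
Frame 6 starts at roll index 10: rolls=3,7 (sum=10), consumes 2 rolls
Frame 7 starts at roll index 12: rolls=5,4 (sum=9), consumes 2 rolls
Frame 8 starts at roll index 14: rolls=9,0 (sum=9), consumes 2 rolls
Frame 9 starts at roll index 16: rolls=0,5 (sum=5), consumes 2 rolls
Frame 10 starts at roll index 18: 3 remaining rolls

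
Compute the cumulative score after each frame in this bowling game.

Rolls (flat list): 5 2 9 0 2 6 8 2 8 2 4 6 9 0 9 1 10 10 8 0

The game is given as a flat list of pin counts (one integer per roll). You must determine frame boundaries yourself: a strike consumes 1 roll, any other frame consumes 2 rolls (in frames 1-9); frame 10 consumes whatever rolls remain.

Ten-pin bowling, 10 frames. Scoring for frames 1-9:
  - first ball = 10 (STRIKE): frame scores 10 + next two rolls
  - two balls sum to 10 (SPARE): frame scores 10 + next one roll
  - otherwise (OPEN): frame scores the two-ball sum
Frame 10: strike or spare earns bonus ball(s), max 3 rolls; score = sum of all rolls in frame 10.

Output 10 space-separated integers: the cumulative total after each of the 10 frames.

Answer: 7 16 24 42 56 75 84 104 132 150

Derivation:
Frame 1: OPEN (5+2=7). Cumulative: 7
Frame 2: OPEN (9+0=9). Cumulative: 16
Frame 3: OPEN (2+6=8). Cumulative: 24
Frame 4: SPARE (8+2=10). 10 + next roll (8) = 18. Cumulative: 42
Frame 5: SPARE (8+2=10). 10 + next roll (4) = 14. Cumulative: 56
Frame 6: SPARE (4+6=10). 10 + next roll (9) = 19. Cumulative: 75
Frame 7: OPEN (9+0=9). Cumulative: 84
Frame 8: SPARE (9+1=10). 10 + next roll (10) = 20. Cumulative: 104
Frame 9: STRIKE. 10 + next two rolls (10+8) = 28. Cumulative: 132
Frame 10: STRIKE. Sum of all frame-10 rolls (10+8+0) = 18. Cumulative: 150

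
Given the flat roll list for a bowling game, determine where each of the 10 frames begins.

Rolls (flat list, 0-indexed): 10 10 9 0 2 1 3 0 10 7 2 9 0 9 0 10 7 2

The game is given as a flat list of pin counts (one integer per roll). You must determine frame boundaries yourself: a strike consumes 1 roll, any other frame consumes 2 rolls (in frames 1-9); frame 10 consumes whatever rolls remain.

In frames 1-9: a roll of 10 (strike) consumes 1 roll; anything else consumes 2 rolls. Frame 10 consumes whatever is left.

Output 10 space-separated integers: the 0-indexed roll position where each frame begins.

Frame 1 starts at roll index 0: roll=10 (strike), consumes 1 roll
Frame 2 starts at roll index 1: roll=10 (strike), consumes 1 roll
Frame 3 starts at roll index 2: rolls=9,0 (sum=9), consumes 2 rolls
Frame 4 starts at roll index 4: rolls=2,1 (sum=3), consumes 2 rolls
Frame 5 starts at roll index 6: rolls=3,0 (sum=3), consumes 2 rolls
Frame 6 starts at roll index 8: roll=10 (strike), consumes 1 roll
Frame 7 starts at roll index 9: rolls=7,2 (sum=9), consumes 2 rolls
Frame 8 starts at roll index 11: rolls=9,0 (sum=9), consumes 2 rolls
Frame 9 starts at roll index 13: rolls=9,0 (sum=9), consumes 2 rolls
Frame 10 starts at roll index 15: 3 remaining rolls

Answer: 0 1 2 4 6 8 9 11 13 15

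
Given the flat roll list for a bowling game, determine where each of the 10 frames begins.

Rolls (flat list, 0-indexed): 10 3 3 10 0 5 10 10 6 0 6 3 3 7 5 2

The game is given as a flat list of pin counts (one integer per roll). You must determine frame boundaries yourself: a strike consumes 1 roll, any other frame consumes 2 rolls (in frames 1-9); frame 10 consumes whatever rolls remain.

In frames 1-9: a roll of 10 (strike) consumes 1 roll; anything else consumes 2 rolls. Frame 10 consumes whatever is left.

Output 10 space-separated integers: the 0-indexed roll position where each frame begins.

Frame 1 starts at roll index 0: roll=10 (strike), consumes 1 roll
Frame 2 starts at roll index 1: rolls=3,3 (sum=6), consumes 2 rolls
Frame 3 starts at roll index 3: roll=10 (strike), consumes 1 roll
Frame 4 starts at roll index 4: rolls=0,5 (sum=5), consumes 2 rolls
Frame 5 starts at roll index 6: roll=10 (strike), consumes 1 roll
Frame 6 starts at roll index 7: roll=10 (strike), consumes 1 roll
Frame 7 starts at roll index 8: rolls=6,0 (sum=6), consumes 2 rolls
Frame 8 starts at roll index 10: rolls=6,3 (sum=9), consumes 2 rolls
Frame 9 starts at roll index 12: rolls=3,7 (sum=10), consumes 2 rolls
Frame 10 starts at roll index 14: 2 remaining rolls

Answer: 0 1 3 4 6 7 8 10 12 14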